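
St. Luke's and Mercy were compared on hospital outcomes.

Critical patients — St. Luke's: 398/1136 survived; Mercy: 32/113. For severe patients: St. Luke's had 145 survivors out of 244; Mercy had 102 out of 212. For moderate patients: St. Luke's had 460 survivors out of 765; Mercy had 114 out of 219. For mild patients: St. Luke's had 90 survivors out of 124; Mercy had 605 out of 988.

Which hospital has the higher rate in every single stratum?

St. Luke's

Critical: St. Luke's 398/1136 = 35.0%, Mercy 32/113 = 28.3% → St. Luke's
Severe: St. Luke's 145/244 = 59.4%, Mercy 102/212 = 48.1% → St. Luke's
Moderate: St. Luke's 460/765 = 60.1%, Mercy 114/219 = 52.1% → St. Luke's
Mild: St. Luke's 90/124 = 72.6%, Mercy 605/988 = 61.2% → St. Luke's
St. Luke's has the higher rate in all 4 groups.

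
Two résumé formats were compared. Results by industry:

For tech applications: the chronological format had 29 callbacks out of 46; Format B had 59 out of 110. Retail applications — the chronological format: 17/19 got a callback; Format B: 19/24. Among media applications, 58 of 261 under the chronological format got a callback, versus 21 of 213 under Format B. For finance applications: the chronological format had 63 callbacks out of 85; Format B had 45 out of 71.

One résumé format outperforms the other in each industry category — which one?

the chronological format

Tech: the chronological format 29/46 = 63.0%, Format B 59/110 = 53.6% → the chronological format
Retail: the chronological format 17/19 = 89.5%, Format B 19/24 = 79.2% → the chronological format
Media: the chronological format 58/261 = 22.2%, Format B 21/213 = 9.9% → the chronological format
Finance: the chronological format 63/85 = 74.1%, Format B 45/71 = 63.4% → the chronological format
The chronological format has the higher rate in all 4 groups.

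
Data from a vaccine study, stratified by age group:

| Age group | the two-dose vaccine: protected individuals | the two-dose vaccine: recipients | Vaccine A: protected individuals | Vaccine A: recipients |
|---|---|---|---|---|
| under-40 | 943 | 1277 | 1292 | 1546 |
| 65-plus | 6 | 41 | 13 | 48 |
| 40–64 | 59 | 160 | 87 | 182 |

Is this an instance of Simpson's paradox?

Under-40: the two-dose vaccine 943/1277 = 73.8%, Vaccine A 1292/1546 = 83.6% → Vaccine A
65-plus: the two-dose vaccine 6/41 = 14.6%, Vaccine A 13/48 = 27.1% → Vaccine A
40–64: the two-dose vaccine 59/160 = 36.9%, Vaccine A 87/182 = 47.8% → Vaccine A
Overall: the two-dose vaccine 1008/1478 = 68.2%, Vaccine A 1392/1776 = 78.4% → Vaccine A
Vaccine A wins overall and in every age group — no reversal.

No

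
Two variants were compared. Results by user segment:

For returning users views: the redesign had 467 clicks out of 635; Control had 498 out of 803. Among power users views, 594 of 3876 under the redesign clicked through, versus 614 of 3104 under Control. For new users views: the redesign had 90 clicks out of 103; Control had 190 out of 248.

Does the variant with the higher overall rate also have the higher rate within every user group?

No

Returning users: the redesign 467/635 = 73.5%, Control 498/803 = 62.0% → the redesign
Power users: the redesign 594/3876 = 15.3%, Control 614/3104 = 19.8% → Control
New users: the redesign 90/103 = 87.4%, Control 190/248 = 76.6% → the redesign
Overall: the redesign 1151/4614 = 24.9%, Control 1302/4155 = 31.3% → Control
Neither sweeps: the redesign wins 2 of 3 groups, Control wins 1. Control wins overall but not every group — no Simpson reversal.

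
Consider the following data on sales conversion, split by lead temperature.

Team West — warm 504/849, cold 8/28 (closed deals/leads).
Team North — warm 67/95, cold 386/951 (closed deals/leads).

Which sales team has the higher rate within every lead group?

Team North

Warm: Team West 504/849 = 59.4%, Team North 67/95 = 70.5% → Team North
Cold: Team West 8/28 = 28.6%, Team North 386/951 = 40.6% → Team North
Team North has the higher rate in both groups.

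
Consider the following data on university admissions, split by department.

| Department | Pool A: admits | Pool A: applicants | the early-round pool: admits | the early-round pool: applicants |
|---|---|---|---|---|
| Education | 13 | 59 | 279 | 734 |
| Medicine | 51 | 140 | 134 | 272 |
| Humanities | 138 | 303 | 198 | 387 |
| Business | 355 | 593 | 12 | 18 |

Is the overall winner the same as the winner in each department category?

No

Education: Pool A 13/59 = 22.0%, the early-round pool 279/734 = 38.0% → the early-round pool
Medicine: Pool A 51/140 = 36.4%, the early-round pool 134/272 = 49.3% → the early-round pool
Humanities: Pool A 138/303 = 45.5%, the early-round pool 198/387 = 51.2% → the early-round pool
Business: Pool A 355/593 = 59.9%, the early-round pool 12/18 = 66.7% → the early-round pool
Overall: Pool A 557/1095 = 50.9%, the early-round pool 623/1411 = 44.2% → Pool A
The early-round pool wins each department group but Pool A wins overall — the comparison reverses. The early-round pool's applicants skew toward Education, which has a lower base rate.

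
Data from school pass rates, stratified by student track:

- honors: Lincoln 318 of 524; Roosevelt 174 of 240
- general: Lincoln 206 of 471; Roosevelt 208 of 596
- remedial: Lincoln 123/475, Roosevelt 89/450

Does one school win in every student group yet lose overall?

No

Honors: Lincoln 318/524 = 60.7%, Roosevelt 174/240 = 72.5% → Roosevelt
General: Lincoln 206/471 = 43.7%, Roosevelt 208/596 = 34.9% → Lincoln
Remedial: Lincoln 123/475 = 25.9%, Roosevelt 89/450 = 19.8% → Lincoln
Overall: Lincoln 647/1470 = 44.0%, Roosevelt 471/1286 = 36.6% → Lincoln
Neither sweeps: Lincoln wins 2 of 3 groups, Roosevelt wins 1. Lincoln wins overall but not every group — no Simpson reversal.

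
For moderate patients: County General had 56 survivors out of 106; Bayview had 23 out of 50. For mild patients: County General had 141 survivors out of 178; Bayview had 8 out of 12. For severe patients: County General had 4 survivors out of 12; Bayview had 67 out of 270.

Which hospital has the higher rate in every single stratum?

County General

Moderate: County General 56/106 = 52.8%, Bayview 23/50 = 46.0% → County General
Mild: County General 141/178 = 79.2%, Bayview 8/12 = 66.7% → County General
Severe: County General 4/12 = 33.3%, Bayview 67/270 = 24.8% → County General
County General has the higher rate in all 3 groups.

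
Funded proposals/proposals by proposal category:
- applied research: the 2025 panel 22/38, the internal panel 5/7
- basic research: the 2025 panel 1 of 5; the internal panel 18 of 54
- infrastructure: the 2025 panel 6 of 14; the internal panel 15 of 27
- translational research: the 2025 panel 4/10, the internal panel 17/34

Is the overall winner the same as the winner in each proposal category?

No

Applied research: the 2025 panel 22/38 = 57.9%, the internal panel 5/7 = 71.4% → the internal panel
Basic research: the 2025 panel 1/5 = 20.0%, the internal panel 18/54 = 33.3% → the internal panel
Infrastructure: the 2025 panel 6/14 = 42.9%, the internal panel 15/27 = 55.6% → the internal panel
Translational research: the 2025 panel 4/10 = 40.0%, the internal panel 17/34 = 50.0% → the internal panel
Overall: the 2025 panel 33/67 = 49.3%, the internal panel 55/122 = 45.1% → the 2025 panel
The internal panel wins each proposal group but the 2025 panel wins overall — the comparison reverses. The internal panel's proposals skew toward basic research, which has a lower base rate.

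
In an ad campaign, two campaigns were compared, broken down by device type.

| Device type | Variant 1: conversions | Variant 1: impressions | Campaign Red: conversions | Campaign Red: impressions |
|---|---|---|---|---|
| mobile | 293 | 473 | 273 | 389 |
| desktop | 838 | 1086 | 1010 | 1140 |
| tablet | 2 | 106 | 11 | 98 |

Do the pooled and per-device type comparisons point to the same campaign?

Mobile: Variant 1 293/473 = 61.9%, Campaign Red 273/389 = 70.2% → Campaign Red
Desktop: Variant 1 838/1086 = 77.2%, Campaign Red 1010/1140 = 88.6% → Campaign Red
Tablet: Variant 1 2/106 = 1.9%, Campaign Red 11/98 = 11.2% → Campaign Red
Overall: Variant 1 1133/1665 = 68.0%, Campaign Red 1294/1627 = 79.5% → Campaign Red
Campaign Red wins overall and in every device group — no reversal.

Yes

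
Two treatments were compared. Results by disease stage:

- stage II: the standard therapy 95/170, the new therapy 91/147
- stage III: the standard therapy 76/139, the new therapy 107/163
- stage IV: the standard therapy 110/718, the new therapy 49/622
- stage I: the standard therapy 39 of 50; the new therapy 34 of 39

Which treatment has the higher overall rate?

Stage II: the standard therapy 95/170 = 55.9%, the new therapy 91/147 = 61.9% → the new therapy
Stage III: the standard therapy 76/139 = 54.7%, the new therapy 107/163 = 65.6% → the new therapy
Stage IV: the standard therapy 110/718 = 15.3%, the new therapy 49/622 = 7.9% → the standard therapy
Stage I: the standard therapy 39/50 = 78.0%, the new therapy 34/39 = 87.2% → the new therapy
Overall: the standard therapy 320/1077 = 29.7%, the new therapy 281/971 = 28.9% → the standard therapy
(Neither sweeps every disease group, but the standard therapy has the higher pooled rate.)

the standard therapy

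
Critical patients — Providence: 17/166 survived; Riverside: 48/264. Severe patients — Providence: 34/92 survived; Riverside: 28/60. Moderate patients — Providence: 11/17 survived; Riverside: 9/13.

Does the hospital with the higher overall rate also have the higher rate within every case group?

Yes

Critical: Providence 17/166 = 10.2%, Riverside 48/264 = 18.2% → Riverside
Severe: Providence 34/92 = 37.0%, Riverside 28/60 = 46.7% → Riverside
Moderate: Providence 11/17 = 64.7%, Riverside 9/13 = 69.2% → Riverside
Overall: Providence 62/275 = 22.5%, Riverside 85/337 = 25.2% → Riverside
Riverside wins overall and in every case group — no reversal.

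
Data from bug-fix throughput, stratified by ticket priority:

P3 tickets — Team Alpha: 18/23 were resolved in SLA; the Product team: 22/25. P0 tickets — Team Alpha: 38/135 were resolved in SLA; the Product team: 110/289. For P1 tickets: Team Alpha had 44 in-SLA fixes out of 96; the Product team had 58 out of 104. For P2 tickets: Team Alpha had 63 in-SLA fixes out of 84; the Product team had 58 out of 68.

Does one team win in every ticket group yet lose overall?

No

P3: Team Alpha 18/23 = 78.3%, the Product team 22/25 = 88.0% → the Product team
P0: Team Alpha 38/135 = 28.1%, the Product team 110/289 = 38.1% → the Product team
P1: Team Alpha 44/96 = 45.8%, the Product team 58/104 = 55.8% → the Product team
P2: Team Alpha 63/84 = 75.0%, the Product team 58/68 = 85.3% → the Product team
Overall: Team Alpha 163/338 = 48.2%, the Product team 248/486 = 51.0% → the Product team
The Product team wins overall and in every ticket group — no reversal.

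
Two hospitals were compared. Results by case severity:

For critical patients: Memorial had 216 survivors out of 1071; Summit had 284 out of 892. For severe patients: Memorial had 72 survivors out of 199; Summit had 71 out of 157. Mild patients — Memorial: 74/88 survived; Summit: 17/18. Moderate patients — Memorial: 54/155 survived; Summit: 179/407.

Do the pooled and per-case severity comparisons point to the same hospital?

Critical: Memorial 216/1071 = 20.2%, Summit 284/892 = 31.8% → Summit
Severe: Memorial 72/199 = 36.2%, Summit 71/157 = 45.2% → Summit
Mild: Memorial 74/88 = 84.1%, Summit 17/18 = 94.4% → Summit
Moderate: Memorial 54/155 = 34.8%, Summit 179/407 = 44.0% → Summit
Overall: Memorial 416/1513 = 27.5%, Summit 551/1474 = 37.4% → Summit
Summit wins overall and in every case group — no reversal.

Yes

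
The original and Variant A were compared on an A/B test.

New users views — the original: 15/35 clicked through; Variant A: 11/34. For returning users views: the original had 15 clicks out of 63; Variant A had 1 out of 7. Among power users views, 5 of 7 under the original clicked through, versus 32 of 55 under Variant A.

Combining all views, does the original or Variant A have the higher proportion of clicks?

Variant A

New users: the original 15/35 = 42.9%, Variant A 11/34 = 32.4% → the original
Returning users: the original 15/63 = 23.8%, Variant A 1/7 = 14.3% → the original
Power users: the original 5/7 = 71.4%, Variant A 32/55 = 58.2% → the original
Overall: the original 35/105 = 33.3%, Variant A 44/96 = 45.8% → Variant A
(The original wins every user group but Variant A wins overall — the original's views skew toward the low-rate returning users group.)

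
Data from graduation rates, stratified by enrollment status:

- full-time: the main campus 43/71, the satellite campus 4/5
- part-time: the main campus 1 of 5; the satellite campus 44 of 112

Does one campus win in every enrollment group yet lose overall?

Yes

Full-time: the main campus 43/71 = 60.6%, the satellite campus 4/5 = 80.0% → the satellite campus
Part-time: the main campus 1/5 = 20.0%, the satellite campus 44/112 = 39.3% → the satellite campus
Overall: the main campus 44/76 = 57.9%, the satellite campus 48/117 = 41.0% → the main campus
The satellite campus wins each enrollment group but the main campus wins overall — the comparison reverses. The satellite campus's students skew toward part-time, which has a lower base rate.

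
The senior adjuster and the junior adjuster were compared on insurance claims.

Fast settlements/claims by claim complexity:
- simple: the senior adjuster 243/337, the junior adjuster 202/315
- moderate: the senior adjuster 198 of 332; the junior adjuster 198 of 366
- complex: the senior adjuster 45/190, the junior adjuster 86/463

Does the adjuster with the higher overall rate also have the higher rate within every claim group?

Simple: the senior adjuster 243/337 = 72.1%, the junior adjuster 202/315 = 64.1% → the senior adjuster
Moderate: the senior adjuster 198/332 = 59.6%, the junior adjuster 198/366 = 54.1% → the senior adjuster
Complex: the senior adjuster 45/190 = 23.7%, the junior adjuster 86/463 = 18.6% → the senior adjuster
Overall: the senior adjuster 486/859 = 56.6%, the junior adjuster 486/1144 = 42.5% → the senior adjuster
The senior adjuster wins overall and in every claim group — no reversal.

Yes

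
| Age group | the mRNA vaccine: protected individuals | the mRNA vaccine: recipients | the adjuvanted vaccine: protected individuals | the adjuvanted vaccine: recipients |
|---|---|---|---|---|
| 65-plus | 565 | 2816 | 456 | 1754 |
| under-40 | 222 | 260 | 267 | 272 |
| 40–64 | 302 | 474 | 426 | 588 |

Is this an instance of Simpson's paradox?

No

65-plus: the mRNA vaccine 565/2816 = 20.1%, the adjuvanted vaccine 456/1754 = 26.0% → the adjuvanted vaccine
Under-40: the mRNA vaccine 222/260 = 85.4%, the adjuvanted vaccine 267/272 = 98.2% → the adjuvanted vaccine
40–64: the mRNA vaccine 302/474 = 63.7%, the adjuvanted vaccine 426/588 = 72.4% → the adjuvanted vaccine
Overall: the mRNA vaccine 1089/3550 = 30.7%, the adjuvanted vaccine 1149/2614 = 44.0% → the adjuvanted vaccine
The adjuvanted vaccine wins overall and in every age group — no reversal.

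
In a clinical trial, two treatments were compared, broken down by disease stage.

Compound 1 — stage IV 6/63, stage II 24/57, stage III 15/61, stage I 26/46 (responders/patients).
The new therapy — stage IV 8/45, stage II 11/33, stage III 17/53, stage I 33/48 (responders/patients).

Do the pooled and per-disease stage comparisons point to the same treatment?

No

Stage IV: Compound 1 6/63 = 9.5%, the new therapy 8/45 = 17.8% → the new therapy
Stage II: Compound 1 24/57 = 42.1%, the new therapy 11/33 = 33.3% → Compound 1
Stage III: Compound 1 15/61 = 24.6%, the new therapy 17/53 = 32.1% → the new therapy
Stage I: Compound 1 26/46 = 56.5%, the new therapy 33/48 = 68.8% → the new therapy
Overall: Compound 1 71/227 = 31.3%, the new therapy 69/179 = 38.5% → the new therapy
Neither sweeps: Compound 1 wins 1 of 4 groups, the new therapy wins 3. The new therapy wins overall but not every group — no Simpson reversal.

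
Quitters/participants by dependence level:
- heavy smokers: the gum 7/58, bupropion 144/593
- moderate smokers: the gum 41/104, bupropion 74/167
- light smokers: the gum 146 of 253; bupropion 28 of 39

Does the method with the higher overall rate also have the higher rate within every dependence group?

Heavy smokers: the gum 7/58 = 12.1%, bupropion 144/593 = 24.3% → bupropion
Moderate smokers: the gum 41/104 = 39.4%, bupropion 74/167 = 44.3% → bupropion
Light smokers: the gum 146/253 = 57.7%, bupropion 28/39 = 71.8% → bupropion
Overall: the gum 194/415 = 46.7%, bupropion 246/799 = 30.8% → the gum
Bupropion wins each dependence group but the gum wins overall — the comparison reverses. Bupropion's participants skew toward heavy smokers, which has a lower base rate.

No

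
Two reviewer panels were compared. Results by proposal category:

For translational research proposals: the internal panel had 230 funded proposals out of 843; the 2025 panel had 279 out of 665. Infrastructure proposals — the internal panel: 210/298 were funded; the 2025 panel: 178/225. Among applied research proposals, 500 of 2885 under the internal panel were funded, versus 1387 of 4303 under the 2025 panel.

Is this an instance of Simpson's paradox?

Translational research: the internal panel 230/843 = 27.3%, the 2025 panel 279/665 = 42.0% → the 2025 panel
Infrastructure: the internal panel 210/298 = 70.5%, the 2025 panel 178/225 = 79.1% → the 2025 panel
Applied research: the internal panel 500/2885 = 17.3%, the 2025 panel 1387/4303 = 32.2% → the 2025 panel
Overall: the internal panel 940/4026 = 23.3%, the 2025 panel 1844/5193 = 35.5% → the 2025 panel
The 2025 panel wins overall and in every proposal group — no reversal.

No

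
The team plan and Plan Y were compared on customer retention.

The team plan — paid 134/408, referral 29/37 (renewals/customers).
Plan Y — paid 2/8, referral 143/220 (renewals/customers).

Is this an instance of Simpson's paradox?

Yes

Paid: the team plan 134/408 = 32.8%, Plan Y 2/8 = 25.0% → the team plan
Referral: the team plan 29/37 = 78.4%, Plan Y 143/220 = 65.0% → the team plan
Overall: the team plan 163/445 = 36.6%, Plan Y 145/228 = 63.6% → Plan Y
The team plan wins each signup group but Plan Y wins overall — the comparison reverses. The team plan's customers skew toward paid, which has a lower base rate.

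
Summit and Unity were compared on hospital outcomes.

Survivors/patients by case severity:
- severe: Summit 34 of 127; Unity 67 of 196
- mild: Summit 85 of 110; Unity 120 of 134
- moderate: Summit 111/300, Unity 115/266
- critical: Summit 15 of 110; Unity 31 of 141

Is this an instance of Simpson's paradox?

Severe: Summit 34/127 = 26.8%, Unity 67/196 = 34.2% → Unity
Mild: Summit 85/110 = 77.3%, Unity 120/134 = 89.6% → Unity
Moderate: Summit 111/300 = 37.0%, Unity 115/266 = 43.2% → Unity
Critical: Summit 15/110 = 13.6%, Unity 31/141 = 22.0% → Unity
Overall: Summit 245/647 = 37.9%, Unity 333/737 = 45.2% → Unity
Unity wins overall and in every case group — no reversal.

No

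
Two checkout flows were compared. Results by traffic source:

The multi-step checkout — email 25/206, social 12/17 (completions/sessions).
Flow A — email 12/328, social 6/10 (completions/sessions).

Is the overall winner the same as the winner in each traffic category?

Email: the multi-step checkout 25/206 = 12.1%, Flow A 12/328 = 3.7% → the multi-step checkout
Social: the multi-step checkout 12/17 = 70.6%, Flow A 6/10 = 60.0% → the multi-step checkout
Overall: the multi-step checkout 37/223 = 16.6%, Flow A 18/338 = 5.3% → the multi-step checkout
The multi-step checkout wins overall and in every traffic group — no reversal.

Yes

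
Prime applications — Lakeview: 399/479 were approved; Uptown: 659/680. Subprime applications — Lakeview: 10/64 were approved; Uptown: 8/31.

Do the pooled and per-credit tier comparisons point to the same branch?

Prime: Lakeview 399/479 = 83.3%, Uptown 659/680 = 96.9% → Uptown
Subprime: Lakeview 10/64 = 15.6%, Uptown 8/31 = 25.8% → Uptown
Overall: Lakeview 409/543 = 75.3%, Uptown 667/711 = 93.8% → Uptown
Uptown wins overall and in every credit group — no reversal.

Yes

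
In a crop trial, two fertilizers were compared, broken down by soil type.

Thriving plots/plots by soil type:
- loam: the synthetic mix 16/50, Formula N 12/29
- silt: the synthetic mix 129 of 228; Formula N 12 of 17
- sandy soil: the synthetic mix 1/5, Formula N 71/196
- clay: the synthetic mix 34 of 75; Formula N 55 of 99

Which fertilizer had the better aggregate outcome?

the synthetic mix

Loam: the synthetic mix 16/50 = 32.0%, Formula N 12/29 = 41.4% → Formula N
Silt: the synthetic mix 129/228 = 56.6%, Formula N 12/17 = 70.6% → Formula N
Sandy soil: the synthetic mix 1/5 = 20.0%, Formula N 71/196 = 36.2% → Formula N
Clay: the synthetic mix 34/75 = 45.3%, Formula N 55/99 = 55.6% → Formula N
Overall: the synthetic mix 180/358 = 50.3%, Formula N 150/341 = 44.0% → the synthetic mix
(Formula N wins every soil group but the synthetic mix wins overall — Formula N's plots skew toward the low-rate sandy soil group.)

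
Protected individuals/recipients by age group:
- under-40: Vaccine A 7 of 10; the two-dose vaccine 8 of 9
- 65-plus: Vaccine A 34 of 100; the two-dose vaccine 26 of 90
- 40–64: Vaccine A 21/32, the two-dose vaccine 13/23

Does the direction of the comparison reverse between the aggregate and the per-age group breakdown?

No

Under-40: Vaccine A 7/10 = 70.0%, the two-dose vaccine 8/9 = 88.9% → the two-dose vaccine
65-plus: Vaccine A 34/100 = 34.0%, the two-dose vaccine 26/90 = 28.9% → Vaccine A
40–64: Vaccine A 21/32 = 65.6%, the two-dose vaccine 13/23 = 56.5% → Vaccine A
Overall: Vaccine A 62/142 = 43.7%, the two-dose vaccine 47/122 = 38.5% → Vaccine A
Neither sweeps: Vaccine A wins 2 of 3 groups, the two-dose vaccine wins 1. Vaccine A wins overall but not every group — no Simpson reversal.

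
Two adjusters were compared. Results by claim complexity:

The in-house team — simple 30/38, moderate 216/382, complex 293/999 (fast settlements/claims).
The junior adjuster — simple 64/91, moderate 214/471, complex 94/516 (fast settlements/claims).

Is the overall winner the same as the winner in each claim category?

Simple: the in-house team 30/38 = 78.9%, the junior adjuster 64/91 = 70.3% → the in-house team
Moderate: the in-house team 216/382 = 56.5%, the junior adjuster 214/471 = 45.4% → the in-house team
Complex: the in-house team 293/999 = 29.3%, the junior adjuster 94/516 = 18.2% → the in-house team
Overall: the in-house team 539/1419 = 38.0%, the junior adjuster 372/1078 = 34.5% → the in-house team
The in-house team wins overall and in every claim group — no reversal.

Yes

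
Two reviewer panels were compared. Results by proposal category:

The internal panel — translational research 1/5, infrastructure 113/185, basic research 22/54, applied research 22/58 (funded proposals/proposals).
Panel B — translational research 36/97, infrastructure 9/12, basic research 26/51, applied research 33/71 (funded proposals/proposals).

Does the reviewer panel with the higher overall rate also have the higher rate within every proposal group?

Translational research: the internal panel 1/5 = 20.0%, Panel B 36/97 = 37.1% → Panel B
Infrastructure: the internal panel 113/185 = 61.1%, Panel B 9/12 = 75.0% → Panel B
Basic research: the internal panel 22/54 = 40.7%, Panel B 26/51 = 51.0% → Panel B
Applied research: the internal panel 22/58 = 37.9%, Panel B 33/71 = 46.5% → Panel B
Overall: the internal panel 158/302 = 52.3%, Panel B 104/231 = 45.0% → the internal panel
Panel B wins each proposal group but the internal panel wins overall — the comparison reverses. Panel B's proposals skew toward translational research, which has a lower base rate.

No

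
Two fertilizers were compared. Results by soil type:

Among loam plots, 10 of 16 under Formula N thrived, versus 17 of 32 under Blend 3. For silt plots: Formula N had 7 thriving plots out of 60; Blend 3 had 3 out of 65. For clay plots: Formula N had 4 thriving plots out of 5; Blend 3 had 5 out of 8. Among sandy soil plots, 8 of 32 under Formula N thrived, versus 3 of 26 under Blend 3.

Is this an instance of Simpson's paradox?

Loam: Formula N 10/16 = 62.5%, Blend 3 17/32 = 53.1% → Formula N
Silt: Formula N 7/60 = 11.7%, Blend 3 3/65 = 4.6% → Formula N
Clay: Formula N 4/5 = 80.0%, Blend 3 5/8 = 62.5% → Formula N
Sandy soil: Formula N 8/32 = 25.0%, Blend 3 3/26 = 11.5% → Formula N
Overall: Formula N 29/113 = 25.7%, Blend 3 28/131 = 21.4% → Formula N
Formula N wins overall and in every soil group — no reversal.

No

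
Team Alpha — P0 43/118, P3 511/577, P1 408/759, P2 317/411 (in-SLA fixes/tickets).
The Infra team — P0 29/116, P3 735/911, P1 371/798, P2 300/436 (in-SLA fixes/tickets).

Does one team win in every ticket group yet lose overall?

P0: Team Alpha 43/118 = 36.4%, the Infra team 29/116 = 25.0% → Team Alpha
P3: Team Alpha 511/577 = 88.6%, the Infra team 735/911 = 80.7% → Team Alpha
P1: Team Alpha 408/759 = 53.8%, the Infra team 371/798 = 46.5% → Team Alpha
P2: Team Alpha 317/411 = 77.1%, the Infra team 300/436 = 68.8% → Team Alpha
Overall: Team Alpha 1279/1865 = 68.6%, the Infra team 1435/2261 = 63.5% → Team Alpha
Team Alpha wins overall and in every ticket group — no reversal.

No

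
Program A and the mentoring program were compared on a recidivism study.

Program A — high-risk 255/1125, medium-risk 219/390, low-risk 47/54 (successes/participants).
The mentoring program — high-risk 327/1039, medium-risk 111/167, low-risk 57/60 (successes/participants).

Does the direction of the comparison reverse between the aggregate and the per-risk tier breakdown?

No

High-risk: Program A 255/1125 = 22.7%, the mentoring program 327/1039 = 31.5% → the mentoring program
Medium-risk: Program A 219/390 = 56.2%, the mentoring program 111/167 = 66.5% → the mentoring program
Low-risk: Program A 47/54 = 87.0%, the mentoring program 57/60 = 95.0% → the mentoring program
Overall: Program A 521/1569 = 33.2%, the mentoring program 495/1266 = 39.1% → the mentoring program
The mentoring program wins overall and in every risk group — no reversal.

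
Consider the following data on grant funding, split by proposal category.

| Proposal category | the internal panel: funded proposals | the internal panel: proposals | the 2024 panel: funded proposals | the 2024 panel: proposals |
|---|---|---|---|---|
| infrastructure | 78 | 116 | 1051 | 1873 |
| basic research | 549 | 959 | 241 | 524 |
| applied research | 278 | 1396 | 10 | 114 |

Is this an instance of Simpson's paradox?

Infrastructure: the internal panel 78/116 = 67.2%, the 2024 panel 1051/1873 = 56.1% → the internal panel
Basic research: the internal panel 549/959 = 57.2%, the 2024 panel 241/524 = 46.0% → the internal panel
Applied research: the internal panel 278/1396 = 19.9%, the 2024 panel 10/114 = 8.8% → the internal panel
Overall: the internal panel 905/2471 = 36.6%, the 2024 panel 1302/2511 = 51.9% → the 2024 panel
The internal panel wins each proposal group but the 2024 panel wins overall — the comparison reverses. The internal panel's proposals skew toward applied research, which has a lower base rate.

Yes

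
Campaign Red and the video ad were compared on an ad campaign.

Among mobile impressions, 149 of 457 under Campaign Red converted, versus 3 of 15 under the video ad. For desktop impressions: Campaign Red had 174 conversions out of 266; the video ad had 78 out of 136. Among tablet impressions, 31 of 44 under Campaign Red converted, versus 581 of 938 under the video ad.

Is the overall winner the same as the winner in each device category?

No

Mobile: Campaign Red 149/457 = 32.6%, the video ad 3/15 = 20.0% → Campaign Red
Desktop: Campaign Red 174/266 = 65.4%, the video ad 78/136 = 57.4% → Campaign Red
Tablet: Campaign Red 31/44 = 70.5%, the video ad 581/938 = 61.9% → Campaign Red
Overall: Campaign Red 354/767 = 46.2%, the video ad 662/1089 = 60.8% → the video ad
Campaign Red wins each device group but the video ad wins overall — the comparison reverses. Campaign Red's impressions skew toward mobile, which has a lower base rate.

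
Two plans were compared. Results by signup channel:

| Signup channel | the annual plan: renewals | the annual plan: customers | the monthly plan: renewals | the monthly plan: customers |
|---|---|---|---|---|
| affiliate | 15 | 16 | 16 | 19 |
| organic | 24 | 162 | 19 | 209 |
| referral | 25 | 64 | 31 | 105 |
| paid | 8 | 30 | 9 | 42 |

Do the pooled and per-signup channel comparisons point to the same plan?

Affiliate: the annual plan 15/16 = 93.8%, the monthly plan 16/19 = 84.2% → the annual plan
Organic: the annual plan 24/162 = 14.8%, the monthly plan 19/209 = 9.1% → the annual plan
Referral: the annual plan 25/64 = 39.1%, the monthly plan 31/105 = 29.5% → the annual plan
Paid: the annual plan 8/30 = 26.7%, the monthly plan 9/42 = 21.4% → the annual plan
Overall: the annual plan 72/272 = 26.5%, the monthly plan 75/375 = 20.0% → the annual plan
The annual plan wins overall and in every signup group — no reversal.

Yes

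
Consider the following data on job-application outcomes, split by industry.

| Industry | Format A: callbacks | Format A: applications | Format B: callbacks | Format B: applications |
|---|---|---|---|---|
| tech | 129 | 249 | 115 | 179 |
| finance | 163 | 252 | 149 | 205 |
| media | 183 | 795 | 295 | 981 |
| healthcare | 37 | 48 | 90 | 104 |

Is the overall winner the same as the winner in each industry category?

Yes

Tech: Format A 129/249 = 51.8%, Format B 115/179 = 64.2% → Format B
Finance: Format A 163/252 = 64.7%, Format B 149/205 = 72.7% → Format B
Media: Format A 183/795 = 23.0%, Format B 295/981 = 30.1% → Format B
Healthcare: Format A 37/48 = 77.1%, Format B 90/104 = 86.5% → Format B
Overall: Format A 512/1344 = 38.1%, Format B 649/1469 = 44.2% → Format B
Format B wins overall and in every industry group — no reversal.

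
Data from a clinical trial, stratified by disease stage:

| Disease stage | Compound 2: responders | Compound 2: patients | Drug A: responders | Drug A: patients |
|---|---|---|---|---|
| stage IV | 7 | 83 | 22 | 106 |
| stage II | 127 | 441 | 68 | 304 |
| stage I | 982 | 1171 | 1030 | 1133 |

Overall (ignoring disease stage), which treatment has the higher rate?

Drug A

Stage IV: Compound 2 7/83 = 8.4%, Drug A 22/106 = 20.8% → Drug A
Stage II: Compound 2 127/441 = 28.8%, Drug A 68/304 = 22.4% → Compound 2
Stage I: Compound 2 982/1171 = 83.9%, Drug A 1030/1133 = 90.9% → Drug A
Overall: Compound 2 1116/1695 = 65.8%, Drug A 1120/1543 = 72.6% → Drug A
(Neither sweeps every disease group, but Drug A has the higher pooled rate.)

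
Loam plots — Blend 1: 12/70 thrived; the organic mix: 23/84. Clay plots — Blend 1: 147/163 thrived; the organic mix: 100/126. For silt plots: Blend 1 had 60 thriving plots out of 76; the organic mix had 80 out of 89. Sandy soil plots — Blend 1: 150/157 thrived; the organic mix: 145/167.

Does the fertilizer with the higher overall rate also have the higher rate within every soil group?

Loam: Blend 1 12/70 = 17.1%, the organic mix 23/84 = 27.4% → the organic mix
Clay: Blend 1 147/163 = 90.2%, the organic mix 100/126 = 79.4% → Blend 1
Silt: Blend 1 60/76 = 78.9%, the organic mix 80/89 = 89.9% → the organic mix
Sandy soil: Blend 1 150/157 = 95.5%, the organic mix 145/167 = 86.8% → Blend 1
Overall: Blend 1 369/466 = 79.2%, the organic mix 348/466 = 74.7% → Blend 1
Neither sweeps: Blend 1 wins 2 of 4 groups, the organic mix wins 2. Blend 1 wins overall but not every group — no Simpson reversal.

No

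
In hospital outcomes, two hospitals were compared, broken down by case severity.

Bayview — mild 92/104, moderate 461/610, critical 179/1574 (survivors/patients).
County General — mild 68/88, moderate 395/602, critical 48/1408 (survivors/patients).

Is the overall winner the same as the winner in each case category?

Yes

Mild: Bayview 92/104 = 88.5%, County General 68/88 = 77.3% → Bayview
Moderate: Bayview 461/610 = 75.6%, County General 395/602 = 65.6% → Bayview
Critical: Bayview 179/1574 = 11.4%, County General 48/1408 = 3.4% → Bayview
Overall: Bayview 732/2288 = 32.0%, County General 511/2098 = 24.4% → Bayview
Bayview wins overall and in every case group — no reversal.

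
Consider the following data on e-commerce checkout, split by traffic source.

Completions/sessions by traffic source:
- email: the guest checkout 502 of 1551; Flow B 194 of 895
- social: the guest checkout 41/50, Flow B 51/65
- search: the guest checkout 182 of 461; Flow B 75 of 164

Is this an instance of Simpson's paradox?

Email: the guest checkout 502/1551 = 32.4%, Flow B 194/895 = 21.7% → the guest checkout
Social: the guest checkout 41/50 = 82.0%, Flow B 51/65 = 78.5% → the guest checkout
Search: the guest checkout 182/461 = 39.5%, Flow B 75/164 = 45.7% → Flow B
Overall: the guest checkout 725/2062 = 35.2%, Flow B 320/1124 = 28.5% → the guest checkout
Neither sweeps: the guest checkout wins 2 of 3 groups, Flow B wins 1. The guest checkout wins overall but not every group — no Simpson reversal.

No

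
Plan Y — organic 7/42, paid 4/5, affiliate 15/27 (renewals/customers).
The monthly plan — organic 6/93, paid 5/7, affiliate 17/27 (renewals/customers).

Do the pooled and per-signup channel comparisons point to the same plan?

No

Organic: Plan Y 7/42 = 16.7%, the monthly plan 6/93 = 6.5% → Plan Y
Paid: Plan Y 4/5 = 80.0%, the monthly plan 5/7 = 71.4% → Plan Y
Affiliate: Plan Y 15/27 = 55.6%, the monthly plan 17/27 = 63.0% → the monthly plan
Overall: Plan Y 26/74 = 35.1%, the monthly plan 28/127 = 22.0% → Plan Y
Neither sweeps: Plan Y wins 2 of 3 groups, the monthly plan wins 1. Plan Y wins overall but not every group — no Simpson reversal.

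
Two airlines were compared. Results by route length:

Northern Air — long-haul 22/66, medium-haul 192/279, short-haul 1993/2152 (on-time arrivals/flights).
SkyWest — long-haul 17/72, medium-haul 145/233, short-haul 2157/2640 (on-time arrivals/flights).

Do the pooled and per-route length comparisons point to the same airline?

Long-haul: Northern Air 22/66 = 33.3%, SkyWest 17/72 = 23.6% → Northern Air
Medium-haul: Northern Air 192/279 = 68.8%, SkyWest 145/233 = 62.2% → Northern Air
Short-haul: Northern Air 1993/2152 = 92.6%, SkyWest 2157/2640 = 81.7% → Northern Air
Overall: Northern Air 2207/2497 = 88.4%, SkyWest 2319/2945 = 78.7% → Northern Air
Northern Air wins overall and in every route group — no reversal.

Yes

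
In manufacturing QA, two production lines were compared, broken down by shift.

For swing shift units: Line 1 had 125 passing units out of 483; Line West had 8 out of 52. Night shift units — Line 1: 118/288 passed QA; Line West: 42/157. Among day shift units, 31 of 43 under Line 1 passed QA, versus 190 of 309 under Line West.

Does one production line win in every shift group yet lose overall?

Swing shift: Line 1 125/483 = 25.9%, Line West 8/52 = 15.4% → Line 1
Night shift: Line 1 118/288 = 41.0%, Line West 42/157 = 26.8% → Line 1
Day shift: Line 1 31/43 = 72.1%, Line West 190/309 = 61.5% → Line 1
Overall: Line 1 274/814 = 33.7%, Line West 240/518 = 46.3% → Line West
Line 1 wins each shift group but Line West wins overall — the comparison reverses. Line 1's units skew toward swing shift, which has a lower base rate.

Yes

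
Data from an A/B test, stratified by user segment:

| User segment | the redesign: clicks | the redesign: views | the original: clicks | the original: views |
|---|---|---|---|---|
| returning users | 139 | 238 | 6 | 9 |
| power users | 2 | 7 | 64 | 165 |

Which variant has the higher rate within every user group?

the original

Returning users: the redesign 139/238 = 58.4%, the original 6/9 = 66.7% → the original
Power users: the redesign 2/7 = 28.6%, the original 64/165 = 38.8% → the original
The original has the higher rate in both groups.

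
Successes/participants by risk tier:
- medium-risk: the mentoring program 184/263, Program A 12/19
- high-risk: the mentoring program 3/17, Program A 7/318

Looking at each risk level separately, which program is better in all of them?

Medium-risk: the mentoring program 184/263 = 70.0%, Program A 12/19 = 63.2% → the mentoring program
High-risk: the mentoring program 3/17 = 17.6%, Program A 7/318 = 2.2% → the mentoring program
The mentoring program has the higher rate in both groups.

the mentoring program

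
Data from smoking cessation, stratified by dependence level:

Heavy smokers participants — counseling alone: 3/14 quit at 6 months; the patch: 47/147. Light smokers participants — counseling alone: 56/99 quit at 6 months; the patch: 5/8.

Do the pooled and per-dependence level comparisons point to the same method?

Heavy smokers: counseling alone 3/14 = 21.4%, the patch 47/147 = 32.0% → the patch
Light smokers: counseling alone 56/99 = 56.6%, the patch 5/8 = 62.5% → the patch
Overall: counseling alone 59/113 = 52.2%, the patch 52/155 = 33.5% → counseling alone
The patch wins each dependence group but counseling alone wins overall — the comparison reverses. The patch's participants skew toward heavy smokers, which has a lower base rate.

No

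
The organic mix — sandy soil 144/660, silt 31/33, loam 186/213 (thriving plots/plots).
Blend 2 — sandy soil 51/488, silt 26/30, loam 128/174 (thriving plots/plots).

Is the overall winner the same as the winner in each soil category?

Sandy soil: the organic mix 144/660 = 21.8%, Blend 2 51/488 = 10.5% → the organic mix
Silt: the organic mix 31/33 = 93.9%, Blend 2 26/30 = 86.7% → the organic mix
Loam: the organic mix 186/213 = 87.3%, Blend 2 128/174 = 73.6% → the organic mix
Overall: the organic mix 361/906 = 39.8%, Blend 2 205/692 = 29.6% → the organic mix
The organic mix wins overall and in every soil group — no reversal.

Yes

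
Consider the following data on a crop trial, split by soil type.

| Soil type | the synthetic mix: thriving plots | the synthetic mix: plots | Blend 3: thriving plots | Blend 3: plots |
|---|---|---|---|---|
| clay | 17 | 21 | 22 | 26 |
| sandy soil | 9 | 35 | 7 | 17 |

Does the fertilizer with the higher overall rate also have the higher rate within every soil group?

Clay: the synthetic mix 17/21 = 81.0%, Blend 3 22/26 = 84.6% → Blend 3
Sandy soil: the synthetic mix 9/35 = 25.7%, Blend 3 7/17 = 41.2% → Blend 3
Overall: the synthetic mix 26/56 = 46.4%, Blend 3 29/43 = 67.4% → Blend 3
Blend 3 wins overall and in every soil group — no reversal.

Yes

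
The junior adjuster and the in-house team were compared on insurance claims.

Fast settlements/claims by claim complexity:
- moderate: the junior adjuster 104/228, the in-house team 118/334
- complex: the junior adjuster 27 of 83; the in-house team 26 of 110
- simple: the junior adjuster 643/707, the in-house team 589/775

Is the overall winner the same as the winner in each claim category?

Yes

Moderate: the junior adjuster 104/228 = 45.6%, the in-house team 118/334 = 35.3% → the junior adjuster
Complex: the junior adjuster 27/83 = 32.5%, the in-house team 26/110 = 23.6% → the junior adjuster
Simple: the junior adjuster 643/707 = 90.9%, the in-house team 589/775 = 76.0% → the junior adjuster
Overall: the junior adjuster 774/1018 = 76.0%, the in-house team 733/1219 = 60.1% → the junior adjuster
The junior adjuster wins overall and in every claim group — no reversal.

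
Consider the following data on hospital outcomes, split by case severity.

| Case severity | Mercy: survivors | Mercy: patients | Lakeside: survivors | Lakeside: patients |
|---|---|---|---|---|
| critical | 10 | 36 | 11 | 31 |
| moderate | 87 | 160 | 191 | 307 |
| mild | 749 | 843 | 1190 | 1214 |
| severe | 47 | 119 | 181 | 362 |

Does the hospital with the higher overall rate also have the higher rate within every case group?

Yes

Critical: Mercy 10/36 = 27.8%, Lakeside 11/31 = 35.5% → Lakeside
Moderate: Mercy 87/160 = 54.4%, Lakeside 191/307 = 62.2% → Lakeside
Mild: Mercy 749/843 = 88.8%, Lakeside 1190/1214 = 98.0% → Lakeside
Severe: Mercy 47/119 = 39.5%, Lakeside 181/362 = 50.0% → Lakeside
Overall: Mercy 893/1158 = 77.1%, Lakeside 1573/1914 = 82.2% → Lakeside
Lakeside wins overall and in every case group — no reversal.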